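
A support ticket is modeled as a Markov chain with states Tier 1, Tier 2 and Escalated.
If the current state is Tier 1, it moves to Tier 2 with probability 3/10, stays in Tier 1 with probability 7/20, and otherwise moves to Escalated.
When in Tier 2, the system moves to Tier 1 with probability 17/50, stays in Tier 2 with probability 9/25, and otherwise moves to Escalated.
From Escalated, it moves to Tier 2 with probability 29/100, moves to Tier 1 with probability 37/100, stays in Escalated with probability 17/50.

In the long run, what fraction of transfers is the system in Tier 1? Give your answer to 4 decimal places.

0.3535

Let the stationary distribution be π with π = πP and π_1 + π_2 + π_3 = 1.
π_1 = 0.35·π_1 + 0.34·π_2 + 0.37·π_3
π_2 = 0.3·π_1 + 0.36·π_2 + 0.29·π_3
Solving with the normalization constraint gives π = (0.3535, 0.3156, 0.3309).
So the stationary probability of Tier 1 is 0.3535.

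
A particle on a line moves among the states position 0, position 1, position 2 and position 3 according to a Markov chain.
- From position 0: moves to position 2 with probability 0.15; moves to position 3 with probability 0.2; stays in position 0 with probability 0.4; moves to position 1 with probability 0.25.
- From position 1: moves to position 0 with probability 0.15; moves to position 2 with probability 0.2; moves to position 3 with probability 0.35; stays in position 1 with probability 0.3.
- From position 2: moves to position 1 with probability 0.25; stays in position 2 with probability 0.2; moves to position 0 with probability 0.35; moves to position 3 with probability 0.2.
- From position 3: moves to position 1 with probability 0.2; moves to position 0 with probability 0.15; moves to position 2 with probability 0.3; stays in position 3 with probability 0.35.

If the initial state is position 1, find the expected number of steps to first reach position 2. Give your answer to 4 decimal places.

Let t(s) be the expected number of steps to first reach position 2 from state s, with t(position 2) = 0. Conditioning on the first step:
t(position 0) = 1 + 0.4·t(position 0) + 0.25·t(position 1) + 0.2·t(position 3)
t(position 1) = 1 + 0.15·t(position 0) + 0.3·t(position 1) + 0.35·t(position 3)
t(position 3) = 1 + 0.15·t(position 0) + 0.2·t(position 1) + 0.35·t(position 3)
Solving: t(position 0) = 4.8949, t(position 1) = 4.5045, t(position 3) = 4.0541.
Expected steps from position 1 to position 2: 4.5045.

4.5045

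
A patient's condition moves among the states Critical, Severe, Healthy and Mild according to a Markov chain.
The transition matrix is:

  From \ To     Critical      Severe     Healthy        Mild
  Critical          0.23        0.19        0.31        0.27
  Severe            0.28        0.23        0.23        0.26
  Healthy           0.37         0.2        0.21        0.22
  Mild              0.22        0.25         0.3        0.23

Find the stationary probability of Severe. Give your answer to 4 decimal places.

Let the stationary distribution be π with π = πP and π_1 + π_2 + π_3 + π_4 = 1.
π_1 = 0.23·π_1 + 0.28·π_2 + 0.37·π_3 + 0.22·π_4
π_2 = 0.19·π_1 + 0.23·π_2 + 0.2·π_3 + 0.25·π_4
π_3 = 0.31·π_1 + 0.23·π_2 + 0.21·π_3 + 0.3·π_4
Solving with the normalization constraint gives π = (0.2753, 0.2160, 0.2639, 0.2449).
So the stationary probability of Severe is 0.2160.

0.2160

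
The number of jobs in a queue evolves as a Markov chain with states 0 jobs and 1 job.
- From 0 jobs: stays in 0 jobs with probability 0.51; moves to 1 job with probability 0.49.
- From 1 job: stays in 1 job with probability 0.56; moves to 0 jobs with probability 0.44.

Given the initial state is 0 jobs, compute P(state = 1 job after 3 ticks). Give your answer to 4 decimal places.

0.5267

Propagate the distribution vector 3 ticks from 0 jobs.
After 0 ticks: (1.0000, 0.0000)
After 1 tick: (0.5100, 0.4900)
After 2 ticks: (0.4757, 0.5243)
After 3 ticks: (0.4733, 0.5267)
P(in 1 job after 3 ticks) = 0.5267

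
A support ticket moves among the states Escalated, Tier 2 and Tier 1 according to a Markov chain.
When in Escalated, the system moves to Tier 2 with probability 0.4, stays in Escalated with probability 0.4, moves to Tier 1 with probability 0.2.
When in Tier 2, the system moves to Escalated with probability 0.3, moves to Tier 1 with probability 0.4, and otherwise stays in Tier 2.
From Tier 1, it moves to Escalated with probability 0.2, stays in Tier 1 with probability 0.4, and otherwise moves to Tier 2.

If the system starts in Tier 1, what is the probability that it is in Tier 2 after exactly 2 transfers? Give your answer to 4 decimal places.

Sum over the intermediate state after 1 transfer:
P = P(Tier 1→Escalated)·P(Escalated→Tier 2) + P(Tier 1→Tier 2)·P(Tier 2→Tier 2) + P(Tier 1→Tier 1)·P(Tier 1→Tier 2)
  = 0.2×0.4 + 0.4×0.3 + 0.4×0.4
  = 0.0800 + 0.1200 + 0.1600 = 0.3600

0.3600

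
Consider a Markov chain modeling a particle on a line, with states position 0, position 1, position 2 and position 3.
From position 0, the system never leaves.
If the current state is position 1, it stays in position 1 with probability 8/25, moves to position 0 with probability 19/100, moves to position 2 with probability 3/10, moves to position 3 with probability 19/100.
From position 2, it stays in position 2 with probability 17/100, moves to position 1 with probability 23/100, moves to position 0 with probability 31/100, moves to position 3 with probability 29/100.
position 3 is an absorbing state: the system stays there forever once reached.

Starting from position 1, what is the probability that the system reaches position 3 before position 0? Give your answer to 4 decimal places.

Let h(s) be the probability of absorption at position 3 starting from transient state s. Then h(position 3) = 1 and h(position 0) = 0. By first-step analysis:
h(position 1) = 0.19·0 + 0.32·h(position 1) + 0.3·h(position 2) + 0.19·1
h(position 2) = 0.31·0 + 0.23·h(position 1) + 0.17·h(position 2) + 0.29·1
Solving: h(position 1) = 0.4939, h(position 2) = 0.4863.
Starting from position 1, the probability is 0.4939.

0.4939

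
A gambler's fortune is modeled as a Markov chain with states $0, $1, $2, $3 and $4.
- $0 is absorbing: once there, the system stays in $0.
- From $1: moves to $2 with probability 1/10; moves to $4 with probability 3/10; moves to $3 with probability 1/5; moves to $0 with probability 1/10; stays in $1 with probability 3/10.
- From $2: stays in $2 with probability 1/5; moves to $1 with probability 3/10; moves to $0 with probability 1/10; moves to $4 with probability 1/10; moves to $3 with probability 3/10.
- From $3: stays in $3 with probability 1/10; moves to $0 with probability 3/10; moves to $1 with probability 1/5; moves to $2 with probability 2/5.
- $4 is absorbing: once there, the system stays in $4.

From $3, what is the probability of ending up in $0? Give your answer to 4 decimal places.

0.6556

Let h(s) be the probability of absorption at $0 starting from transient state s. Then h($0) = 1 and h($4) = 0. By first-step analysis:
h($1) = 0.1·1 + 0.3·h($1) + 0.1·h($2) + 0.2·h($3) + 0.3·0
h($2) = 0.1·1 + 0.3·h($1) + 0.2·h($2) + 0.3·h($3) + 0.1·0
h($3) = 0.3·1 + 0.2·h($1) + 0.4·h($2) + 0.1·h($3)
Solving: h($1) = 0.4048, h($2) = 0.5227, h($3) = 0.6556.
Starting from $3, the probability is 0.6556.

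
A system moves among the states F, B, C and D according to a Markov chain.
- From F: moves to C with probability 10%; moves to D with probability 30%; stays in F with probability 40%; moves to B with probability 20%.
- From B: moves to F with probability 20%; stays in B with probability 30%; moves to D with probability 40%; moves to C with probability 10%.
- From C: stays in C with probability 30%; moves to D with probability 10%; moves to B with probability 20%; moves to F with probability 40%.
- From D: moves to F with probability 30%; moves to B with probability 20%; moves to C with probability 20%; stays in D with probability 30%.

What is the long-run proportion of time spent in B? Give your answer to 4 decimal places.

Let the stationary distribution be π with π = πP and π_1 + π_2 + π_3 + π_4 = 1.
π_1 = 0.4·π_1 + 0.2·π_2 + 0.4·π_3 + 0.3·π_4
π_2 = 0.2·π_1 + 0.3·π_2 + 0.2·π_3 + 0.2·π_4
π_3 = 0.1·π_1 + 0.1·π_2 + 0.3·π_3 + 0.2·π_4
Solving with the normalization constraint gives π = (0.3266, 0.2222, 0.1612, 0.2900).
So the stationary probability of B is 0.2222.

0.2222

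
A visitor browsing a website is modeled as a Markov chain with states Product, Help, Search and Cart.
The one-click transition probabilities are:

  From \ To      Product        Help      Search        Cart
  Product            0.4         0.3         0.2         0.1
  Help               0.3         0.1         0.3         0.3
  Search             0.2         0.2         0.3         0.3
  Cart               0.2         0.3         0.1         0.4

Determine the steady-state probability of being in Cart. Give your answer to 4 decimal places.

Let the stationary distribution be π with π = πP and π_1 + π_2 + π_3 + π_4 = 1.
π_1 = 0.4·π_1 + 0.3·π_2 + 0.2·π_3 + 0.2·π_4
π_2 = 0.3·π_1 + 0.1·π_2 + 0.2·π_3 + 0.3·π_4
π_3 = 0.2·π_1 + 0.3·π_2 + 0.3·π_3 + 0.1·π_4
Solving with the normalization constraint gives π = (0.2790, 0.2318, 0.2178, 0.2713).
So the stationary probability of Cart is 0.2713.

0.2713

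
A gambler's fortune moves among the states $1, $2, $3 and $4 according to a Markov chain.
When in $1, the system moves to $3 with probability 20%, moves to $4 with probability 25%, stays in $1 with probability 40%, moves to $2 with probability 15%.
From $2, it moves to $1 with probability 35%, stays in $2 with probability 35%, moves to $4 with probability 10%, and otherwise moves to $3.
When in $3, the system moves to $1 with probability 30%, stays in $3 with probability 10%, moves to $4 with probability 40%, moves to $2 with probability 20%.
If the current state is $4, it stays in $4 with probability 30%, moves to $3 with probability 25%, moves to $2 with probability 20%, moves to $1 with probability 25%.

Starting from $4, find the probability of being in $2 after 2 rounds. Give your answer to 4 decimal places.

0.2175

Propagate the distribution vector 2 rounds from $4.
After 0 rounds: (0.0000, 0.0000, 0.0000, 1.0000)
After 1 round: (0.2500, 0.2000, 0.2500, 0.3000)
After 2 rounds: (0.3200, 0.2175, 0.1900, 0.2725)
P(in $2 after 2 rounds) = 0.2175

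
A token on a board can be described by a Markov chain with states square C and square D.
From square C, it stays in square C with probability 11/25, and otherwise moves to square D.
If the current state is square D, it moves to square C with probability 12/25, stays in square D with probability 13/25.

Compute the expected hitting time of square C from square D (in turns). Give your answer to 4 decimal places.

Let t(s) be the expected number of turns to first reach square C from state s, with t(square C) = 0. Conditioning on the first turn:
t(square D) = 1 + 0.52·t(square D)
Solving: t(square D) = 2.0833.
Expected turns from square D to square C: 2.0833.

2.0833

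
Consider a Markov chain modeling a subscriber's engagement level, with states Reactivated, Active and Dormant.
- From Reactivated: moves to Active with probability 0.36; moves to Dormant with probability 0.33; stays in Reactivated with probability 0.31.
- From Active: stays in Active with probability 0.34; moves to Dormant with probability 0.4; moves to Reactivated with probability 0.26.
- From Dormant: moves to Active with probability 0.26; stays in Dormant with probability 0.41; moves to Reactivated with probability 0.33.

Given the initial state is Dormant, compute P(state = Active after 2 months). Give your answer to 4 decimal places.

Sum over the intermediate state after 1 month:
P = P(Dormant→Reactivated)·P(Reactivated→Active) + P(Dormant→Active)·P(Active→Active) + P(Dormant→Dormant)·P(Dormant→Active)
  = 0.33×0.36 + 0.26×0.34 + 0.41×0.26
  = 0.1188 + 0.0884 + 0.1066 = 0.3138

0.3138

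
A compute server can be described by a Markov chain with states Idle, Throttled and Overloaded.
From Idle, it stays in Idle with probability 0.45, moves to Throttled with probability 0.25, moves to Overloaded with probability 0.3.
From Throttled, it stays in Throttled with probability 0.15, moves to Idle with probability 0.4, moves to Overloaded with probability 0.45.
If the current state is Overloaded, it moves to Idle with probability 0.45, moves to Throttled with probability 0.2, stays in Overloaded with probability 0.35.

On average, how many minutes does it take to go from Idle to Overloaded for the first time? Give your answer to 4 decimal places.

2.9932

Let t(s) be the expected number of minutes to first reach Overloaded from state s, with t(Overloaded) = 0. Conditioning on the first minute:
t(Idle) = 1 + 0.45·t(Idle) + 0.25·t(Throttled)
t(Throttled) = 1 + 0.4·t(Idle) + 0.15·t(Throttled)
Solving: t(Idle) = 2.9932, t(Throttled) = 2.5850.
Expected minutes from Idle to Overloaded: 2.9932.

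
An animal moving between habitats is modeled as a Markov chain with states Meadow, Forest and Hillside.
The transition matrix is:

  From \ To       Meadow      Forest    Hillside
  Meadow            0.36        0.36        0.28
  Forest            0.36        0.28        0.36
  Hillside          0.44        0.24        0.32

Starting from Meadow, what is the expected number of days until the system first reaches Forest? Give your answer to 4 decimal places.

Let t(s) be the expected number of days to first reach Forest from state s, with t(Forest) = 0. Conditioning on the first day:
t(Meadow) = 1 + 0.36·t(Meadow) + 0.28·t(Hillside)
t(Hillside) = 1 + 0.44·t(Meadow) + 0.32·t(Hillside)
Solving: t(Meadow) = 3.0769, t(Hillside) = 3.4615.
Expected days from Meadow to Forest: 3.0769.

3.0769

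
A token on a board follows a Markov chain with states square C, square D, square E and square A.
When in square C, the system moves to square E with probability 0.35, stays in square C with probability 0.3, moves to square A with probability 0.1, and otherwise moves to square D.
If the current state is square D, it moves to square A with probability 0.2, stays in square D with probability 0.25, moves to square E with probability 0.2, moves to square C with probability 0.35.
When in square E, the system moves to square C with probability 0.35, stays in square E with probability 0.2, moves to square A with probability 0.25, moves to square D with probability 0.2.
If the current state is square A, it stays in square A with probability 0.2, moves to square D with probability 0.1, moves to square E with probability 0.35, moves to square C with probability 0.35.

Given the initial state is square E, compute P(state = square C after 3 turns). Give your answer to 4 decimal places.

0.3334

Propagate the distribution vector 3 turns from square E.
After 0 turns: (0.0000, 0.0000, 1.0000, 0.0000)
After 1 turn: (0.3500, 0.2000, 0.2000, 0.2500)
After 2 turns: (0.3325, 0.2025, 0.2900, 0.1750)
After 3 turns: (0.3334, 0.2093, 0.2761, 0.1813)
P(in square C after 3 turns) = 0.3334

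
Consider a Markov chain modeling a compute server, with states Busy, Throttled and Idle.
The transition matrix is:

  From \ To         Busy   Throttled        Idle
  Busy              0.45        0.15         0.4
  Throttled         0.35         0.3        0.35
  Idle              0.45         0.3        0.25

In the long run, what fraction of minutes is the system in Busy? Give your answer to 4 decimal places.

Let the stationary distribution be π with π = πP and π_1 + π_2 + π_3 = 1.
π_1 = 0.45·π_1 + 0.35·π_2 + 0.45·π_3
π_2 = 0.15·π_1 + 0.3·π_2 + 0.3·π_3
Solving with the normalization constraint gives π = (0.4264, 0.2360, 0.3376).
So the stationary probability of Busy is 0.4264.

0.4264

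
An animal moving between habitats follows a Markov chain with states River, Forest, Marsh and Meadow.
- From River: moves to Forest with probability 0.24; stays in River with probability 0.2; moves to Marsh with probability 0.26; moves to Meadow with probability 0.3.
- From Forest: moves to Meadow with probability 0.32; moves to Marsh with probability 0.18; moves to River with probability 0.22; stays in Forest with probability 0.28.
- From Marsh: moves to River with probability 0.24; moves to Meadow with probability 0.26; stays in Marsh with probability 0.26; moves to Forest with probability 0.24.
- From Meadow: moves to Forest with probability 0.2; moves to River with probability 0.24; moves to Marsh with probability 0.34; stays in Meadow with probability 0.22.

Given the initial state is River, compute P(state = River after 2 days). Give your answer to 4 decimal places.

Propagate the distribution vector 2 days from River.
After 0 days: (1.0000, 0.0000, 0.0000, 0.0000)
After 1 day: (0.2000, 0.2400, 0.2600, 0.3000)
After 2 days: (0.2272, 0.2376, 0.2648, 0.2704)
P(in River after 2 days) = 0.2272

0.2272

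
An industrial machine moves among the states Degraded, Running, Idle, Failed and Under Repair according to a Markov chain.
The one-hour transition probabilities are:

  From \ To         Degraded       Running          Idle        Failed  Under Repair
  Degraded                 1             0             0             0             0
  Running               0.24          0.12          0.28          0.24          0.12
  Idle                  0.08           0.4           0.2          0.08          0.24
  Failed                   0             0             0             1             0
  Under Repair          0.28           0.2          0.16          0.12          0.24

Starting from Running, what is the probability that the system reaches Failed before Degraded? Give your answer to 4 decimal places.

Let h(s) be the probability of absorption at Failed starting from transient state s. Then h(Failed) = 1 and h(Degraded) = 0. By first-step analysis:
h(Running) = 0.24·0 + 0.12·h(Running) + 0.28·h(Idle) + 0.24·1 + 0.12·h(Under Repair)
h(Idle) = 0.08·0 + 0.4·h(Running) + 0.2·h(Idle) + 0.08·1 + 0.24·h(Under Repair)
h(Under Repair) = 0.28·0 + 0.2·h(Running) + 0.16·h(Idle) + 0.12·1 + 0.24·h(Under Repair)
Solving: h(Running) = 0.4653, h(Idle) = 0.4448, h(Under Repair) = 0.3740.
Starting from Running, the probability is 0.4653.

0.4653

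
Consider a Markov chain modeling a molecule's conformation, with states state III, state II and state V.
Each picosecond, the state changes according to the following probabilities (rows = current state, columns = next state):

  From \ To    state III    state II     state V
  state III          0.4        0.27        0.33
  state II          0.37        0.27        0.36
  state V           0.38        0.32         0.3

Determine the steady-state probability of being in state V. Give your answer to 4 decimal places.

0.3287

Let the stationary distribution be π with π = πP and π_1 + π_2 + π_3 = 1.
π_1 = 0.4·π_1 + 0.37·π_2 + 0.38·π_3
π_2 = 0.27·π_1 + 0.27·π_2 + 0.32·π_3
Solving with the normalization constraint gives π = (0.3848, 0.2864, 0.3287).
So the stationary probability of state V is 0.3287.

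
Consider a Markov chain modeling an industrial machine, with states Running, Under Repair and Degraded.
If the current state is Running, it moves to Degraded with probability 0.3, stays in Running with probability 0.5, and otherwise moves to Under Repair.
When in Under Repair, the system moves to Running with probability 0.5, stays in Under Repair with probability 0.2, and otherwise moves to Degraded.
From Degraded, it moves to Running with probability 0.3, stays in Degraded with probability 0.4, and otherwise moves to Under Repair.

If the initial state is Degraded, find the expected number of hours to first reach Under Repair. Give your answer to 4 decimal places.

Let t(s) be the expected number of hours to first reach Under Repair from state s, with t(Under Repair) = 0. Conditioning on the first hour:
t(Running) = 1 + 0.5·t(Running) + 0.3·t(Degraded)
t(Degraded) = 1 + 0.3·t(Running) + 0.4·t(Degraded)
Solving: t(Running) = 4.2857, t(Degraded) = 3.8095.
Expected hours from Degraded to Under Repair: 3.8095.

3.8095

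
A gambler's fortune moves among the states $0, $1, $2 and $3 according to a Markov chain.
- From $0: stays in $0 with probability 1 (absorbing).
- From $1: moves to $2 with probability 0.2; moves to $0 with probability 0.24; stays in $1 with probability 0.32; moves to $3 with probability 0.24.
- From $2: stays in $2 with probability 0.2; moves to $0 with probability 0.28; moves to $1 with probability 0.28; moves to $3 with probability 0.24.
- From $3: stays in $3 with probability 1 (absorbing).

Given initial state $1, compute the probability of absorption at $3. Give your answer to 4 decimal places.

0.4918

Let h(s) be the probability of absorption at $3 starting from transient state s. Then h($3) = 1 and h($0) = 0. By first-step analysis:
h($1) = 0.24·0 + 0.32·h($1) + 0.2·h($2) + 0.24·1
h($2) = 0.28·0 + 0.28·h($1) + 0.2·h($2) + 0.24·1
Solving: h($1) = 0.4918, h($2) = 0.4721.
Starting from $1, the probability is 0.4918.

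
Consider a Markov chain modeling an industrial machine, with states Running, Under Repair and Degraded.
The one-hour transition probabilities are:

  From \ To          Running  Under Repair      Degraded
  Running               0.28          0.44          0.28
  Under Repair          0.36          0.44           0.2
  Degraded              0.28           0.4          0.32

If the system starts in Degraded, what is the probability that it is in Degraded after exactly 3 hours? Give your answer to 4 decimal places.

0.2563

Propagate the distribution vector 3 hours from Degraded.
After 0 hours: (0.0000, 0.0000, 1.0000)
After 1 hour: (0.2800, 0.4000, 0.3200)
After 2 hours: (0.3120, 0.4272, 0.2608)
After 3 hours: (0.3142, 0.4296, 0.2563)
P(in Degraded after 3 hours) = 0.2563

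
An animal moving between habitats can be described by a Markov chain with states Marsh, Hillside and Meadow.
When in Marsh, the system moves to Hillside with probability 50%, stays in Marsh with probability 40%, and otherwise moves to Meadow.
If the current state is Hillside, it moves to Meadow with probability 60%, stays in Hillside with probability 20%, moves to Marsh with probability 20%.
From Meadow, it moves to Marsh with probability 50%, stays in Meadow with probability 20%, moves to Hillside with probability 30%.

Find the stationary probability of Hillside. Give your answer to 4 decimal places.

0.3386

Let the stationary distribution be π with π = πP and π_1 + π_2 + π_3 = 1.
π_1 = 0.4·π_1 + 0.2·π_2 + 0.5·π_3
π_2 = 0.5·π_1 + 0.2·π_2 + 0.3·π_3
Solving with the normalization constraint gives π = (0.3622, 0.3386, 0.2992).
So the stationary probability of Hillside is 0.3386.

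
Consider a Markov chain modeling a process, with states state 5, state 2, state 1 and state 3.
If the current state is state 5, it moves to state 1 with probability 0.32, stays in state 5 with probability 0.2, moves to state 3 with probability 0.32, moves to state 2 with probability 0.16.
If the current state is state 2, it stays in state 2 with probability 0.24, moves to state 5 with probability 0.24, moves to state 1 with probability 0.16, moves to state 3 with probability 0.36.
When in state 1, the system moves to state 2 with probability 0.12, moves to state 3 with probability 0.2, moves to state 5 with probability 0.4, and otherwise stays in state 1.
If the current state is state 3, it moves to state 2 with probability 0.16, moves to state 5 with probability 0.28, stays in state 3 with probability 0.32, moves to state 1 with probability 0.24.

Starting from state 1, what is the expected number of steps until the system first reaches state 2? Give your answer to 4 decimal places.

6.9921

Let t(s) be the expected number of steps to first reach state 2 from state s, with t(state 2) = 0. Conditioning on the first step:
t(state 5) = 1 + 0.2·t(state 5) + 0.32·t(state 1) + 0.32·t(state 3)
t(state 1) = 1 + 0.4·t(state 5) + 0.28·t(state 1) + 0.2·t(state 3)
t(state 3) = 1 + 0.28·t(state 5) + 0.24·t(state 1) + 0.32·t(state 3)
Solving: t(state 5) = 6.7308, t(state 1) = 6.9921, t(state 3) = 6.7099.
Expected steps from state 1 to state 2: 6.9921.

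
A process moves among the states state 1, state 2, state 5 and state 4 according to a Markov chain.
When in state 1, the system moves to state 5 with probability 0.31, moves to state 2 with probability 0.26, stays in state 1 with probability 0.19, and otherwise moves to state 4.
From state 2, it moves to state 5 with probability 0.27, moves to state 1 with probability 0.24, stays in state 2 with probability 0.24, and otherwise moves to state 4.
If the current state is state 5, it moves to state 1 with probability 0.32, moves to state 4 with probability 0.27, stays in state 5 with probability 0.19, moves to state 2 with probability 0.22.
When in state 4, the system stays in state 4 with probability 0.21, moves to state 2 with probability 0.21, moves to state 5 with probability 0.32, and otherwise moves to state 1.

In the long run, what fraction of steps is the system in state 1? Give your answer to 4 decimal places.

0.2538

Let the stationary distribution be π with π = πP and π_1 + π_2 + π_3 + π_4 = 1.
π_1 = 0.19·π_1 + 0.24·π_2 + 0.32·π_3 + 0.26·π_4
π_2 = 0.26·π_1 + 0.24·π_2 + 0.22·π_3 + 0.21·π_4
π_3 = 0.31·π_1 + 0.27·π_2 + 0.19·π_3 + 0.32·π_4
Solving with the normalization constraint gives π = (0.2538, 0.2324, 0.2707, 0.2431).
So the stationary probability of state 1 is 0.2538.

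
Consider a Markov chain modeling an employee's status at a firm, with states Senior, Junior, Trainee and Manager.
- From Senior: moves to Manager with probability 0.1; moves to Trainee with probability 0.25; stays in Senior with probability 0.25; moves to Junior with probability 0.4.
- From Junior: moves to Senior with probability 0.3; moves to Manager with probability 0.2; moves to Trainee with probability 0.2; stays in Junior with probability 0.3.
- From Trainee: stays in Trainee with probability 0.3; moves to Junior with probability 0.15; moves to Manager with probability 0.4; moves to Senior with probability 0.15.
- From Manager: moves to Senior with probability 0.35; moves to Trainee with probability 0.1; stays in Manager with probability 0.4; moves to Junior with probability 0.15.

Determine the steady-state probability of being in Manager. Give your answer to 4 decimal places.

0.2682

Let the stationary distribution be π with π = πP and π_1 + π_2 + π_3 + π_4 = 1.
π_1 = 0.25·π_1 + 0.3·π_2 + 0.15·π_3 + 0.35·π_4
π_2 = 0.4·π_1 + 0.3·π_2 + 0.15·π_3 + 0.15·π_4
π_3 = 0.25·π_1 + 0.2·π_2 + 0.3·π_3 + 0.1·π_4
Solving with the normalization constraint gives π = (0.2689, 0.2555, 0.2074, 0.2682).
So the stationary probability of Manager is 0.2682.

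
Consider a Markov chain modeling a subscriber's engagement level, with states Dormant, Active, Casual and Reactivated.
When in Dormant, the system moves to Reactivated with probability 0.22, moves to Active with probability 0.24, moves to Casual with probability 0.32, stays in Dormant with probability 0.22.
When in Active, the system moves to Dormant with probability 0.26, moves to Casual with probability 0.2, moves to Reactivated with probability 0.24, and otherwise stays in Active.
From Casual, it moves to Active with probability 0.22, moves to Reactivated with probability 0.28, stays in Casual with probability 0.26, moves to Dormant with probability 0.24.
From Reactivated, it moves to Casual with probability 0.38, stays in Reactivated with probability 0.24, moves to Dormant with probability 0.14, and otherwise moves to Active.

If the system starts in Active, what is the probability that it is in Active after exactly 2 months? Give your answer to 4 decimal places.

Propagate the distribution vector 2 months from Active.
After 0 months: (0.0000, 1.0000, 0.0000, 0.0000)
After 1 month: (0.2600, 0.3000, 0.2000, 0.2400)
After 2 months: (0.2168, 0.2540, 0.2864, 0.2428)
P(in Active after 2 months) = 0.2540

0.2540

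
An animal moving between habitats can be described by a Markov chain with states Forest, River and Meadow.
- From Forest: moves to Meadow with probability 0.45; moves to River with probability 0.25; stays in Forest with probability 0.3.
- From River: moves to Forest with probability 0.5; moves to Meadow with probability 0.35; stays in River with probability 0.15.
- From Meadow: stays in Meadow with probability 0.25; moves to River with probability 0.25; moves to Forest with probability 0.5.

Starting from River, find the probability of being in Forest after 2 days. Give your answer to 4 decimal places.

Sum over the intermediate state after 1 day:
P = P(River→Forest)·P(Forest→Forest) + P(River→River)·P(River→Forest) + P(River→Meadow)·P(Meadow→Forest)
  = 0.5×0.3 + 0.15×0.5 + 0.35×0.5
  = 0.1500 + 0.0750 + 0.1750 = 0.4000

0.4000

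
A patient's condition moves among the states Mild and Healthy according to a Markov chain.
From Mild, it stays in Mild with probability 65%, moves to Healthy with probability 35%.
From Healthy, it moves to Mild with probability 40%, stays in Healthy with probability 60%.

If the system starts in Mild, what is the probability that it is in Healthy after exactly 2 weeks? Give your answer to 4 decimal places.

Sum over the intermediate state after 1 week:
P = P(Mild→Mild)·P(Mild→Healthy) + P(Mild→Healthy)·P(Healthy→Healthy)
  = 0.65×0.35 + 0.35×0.6
  = 0.2275 + 0.2100 = 0.4375

0.4375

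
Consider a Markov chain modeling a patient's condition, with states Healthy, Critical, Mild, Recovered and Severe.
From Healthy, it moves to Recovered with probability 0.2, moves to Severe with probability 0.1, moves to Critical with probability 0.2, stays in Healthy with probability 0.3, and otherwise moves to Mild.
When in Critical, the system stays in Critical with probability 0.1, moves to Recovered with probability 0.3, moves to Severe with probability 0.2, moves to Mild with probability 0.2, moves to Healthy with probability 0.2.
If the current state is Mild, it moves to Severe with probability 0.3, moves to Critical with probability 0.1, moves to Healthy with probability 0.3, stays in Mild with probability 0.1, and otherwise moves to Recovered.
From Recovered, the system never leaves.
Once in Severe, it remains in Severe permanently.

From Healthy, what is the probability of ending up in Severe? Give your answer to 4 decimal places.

Let h(s) be the probability of absorption at Severe starting from transient state s. Then h(Severe) = 1 and h(Recovered) = 0. By first-step analysis:
h(Healthy) = 0.3·h(Healthy) + 0.2·h(Critical) + 0.2·h(Mild) + 0.2·0 + 0.1·1
h(Critical) = 0.2·h(Healthy) + 0.1·h(Critical) + 0.2·h(Mild) + 0.3·0 + 0.2·1
h(Mild) = 0.3·h(Healthy) + 0.1·h(Critical) + 0.1·h(Mild) + 0.2·0 + 0.3·1
Solving: h(Healthy) = 0.4139, h(Critical) = 0.4295, h(Mild) = 0.5190.
Starting from Healthy, the probability is 0.4139.

0.4139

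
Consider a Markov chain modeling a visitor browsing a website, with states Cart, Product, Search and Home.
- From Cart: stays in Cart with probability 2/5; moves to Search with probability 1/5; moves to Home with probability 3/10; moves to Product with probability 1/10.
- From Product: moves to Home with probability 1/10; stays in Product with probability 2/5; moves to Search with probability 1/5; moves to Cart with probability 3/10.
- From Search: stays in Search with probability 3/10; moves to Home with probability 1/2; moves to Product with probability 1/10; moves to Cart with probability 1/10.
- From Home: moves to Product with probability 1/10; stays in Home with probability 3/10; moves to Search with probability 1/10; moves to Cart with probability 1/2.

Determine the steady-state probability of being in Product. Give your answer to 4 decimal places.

Let the stationary distribution be π with π = πP and π_1 + π_2 + π_3 + π_4 = 1.
π_1 = 0.4·π_1 + 0.3·π_2 + 0.1·π_3 + 0.5·π_4
π_2 = 0.1·π_1 + 0.4·π_2 + 0.1·π_3 + 0.1·π_4
π_3 = 0.2·π_1 + 0.2·π_2 + 0.3·π_3 + 0.1·π_4
Solving with the normalization constraint gives π = (0.3602, 0.1429, 0.1879, 0.3090).
So the stationary probability of Product is 0.1429.

0.1429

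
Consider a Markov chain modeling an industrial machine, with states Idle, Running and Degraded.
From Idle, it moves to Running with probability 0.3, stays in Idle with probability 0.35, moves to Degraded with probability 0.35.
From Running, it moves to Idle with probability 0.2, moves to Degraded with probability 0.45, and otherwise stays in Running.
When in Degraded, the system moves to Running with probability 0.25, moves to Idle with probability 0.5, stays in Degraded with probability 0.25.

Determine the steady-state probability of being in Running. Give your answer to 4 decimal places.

Let the stationary distribution be π with π = πP and π_1 + π_2 + π_3 = 1.
π_1 = 0.35·π_1 + 0.2·π_2 + 0.5·π_3
π_2 = 0.3·π_1 + 0.35·π_2 + 0.25·π_3
Solving with the normalization constraint gives π = (0.3571, 0.2976, 0.3452).
So the stationary probability of Running is 0.2976.

0.2976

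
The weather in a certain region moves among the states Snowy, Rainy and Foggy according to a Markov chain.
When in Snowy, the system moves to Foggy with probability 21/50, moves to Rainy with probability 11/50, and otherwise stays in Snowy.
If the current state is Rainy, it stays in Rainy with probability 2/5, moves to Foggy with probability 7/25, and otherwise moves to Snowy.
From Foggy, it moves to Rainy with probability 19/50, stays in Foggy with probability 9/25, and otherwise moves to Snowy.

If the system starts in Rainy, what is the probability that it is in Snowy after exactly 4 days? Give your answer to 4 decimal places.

0.3114

Propagate the distribution vector 4 days from Rainy.
After 0 days: (0.0000, 1.0000, 0.0000)
After 1 day: (0.3200, 0.4000, 0.2800)
After 2 days: (0.3160, 0.3368, 0.3472)
After 3 days: (0.3118, 0.3362, 0.3520)
After 4 days: (0.3114, 0.3368, 0.3518)
P(in Snowy after 4 days) = 0.3114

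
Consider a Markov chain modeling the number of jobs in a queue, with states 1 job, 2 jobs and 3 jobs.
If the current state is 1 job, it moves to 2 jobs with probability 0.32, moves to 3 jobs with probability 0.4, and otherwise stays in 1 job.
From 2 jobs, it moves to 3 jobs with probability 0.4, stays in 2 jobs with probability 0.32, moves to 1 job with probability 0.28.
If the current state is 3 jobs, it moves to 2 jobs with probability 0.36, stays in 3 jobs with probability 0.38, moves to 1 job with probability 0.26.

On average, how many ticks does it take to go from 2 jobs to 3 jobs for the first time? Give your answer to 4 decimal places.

Let t(s) be the expected number of ticks to first reach 3 jobs from state s, with t(3 jobs) = 0. Conditioning on the first tick:
t(1 job) = 1 + 0.28·t(1 job) + 0.32·t(2 jobs)
t(2 jobs) = 1 + 0.28·t(1 job) + 0.32·t(2 jobs)
Solving: t(1 job) = 2.5000, t(2 jobs) = 2.5000.
Expected ticks from 2 jobs to 3 jobs: 2.5000.

2.5000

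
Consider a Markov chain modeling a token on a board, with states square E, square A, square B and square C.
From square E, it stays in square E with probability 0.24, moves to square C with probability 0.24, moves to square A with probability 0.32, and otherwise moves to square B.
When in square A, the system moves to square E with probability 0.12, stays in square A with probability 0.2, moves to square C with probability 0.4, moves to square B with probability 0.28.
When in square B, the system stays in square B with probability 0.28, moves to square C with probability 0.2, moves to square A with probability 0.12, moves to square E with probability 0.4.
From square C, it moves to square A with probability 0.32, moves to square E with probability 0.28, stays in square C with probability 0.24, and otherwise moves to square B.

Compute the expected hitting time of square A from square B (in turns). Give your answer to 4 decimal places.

4.3720

Let t(s) be the expected number of turns to first reach square A from state s, with t(square A) = 0. Conditioning on the first turn:
t(square E) = 1 + 0.24·t(square E) + 0.2·t(square B) + 0.24·t(square C)
t(square B) = 1 + 0.4·t(square E) + 0.28·t(square B) + 0.2·t(square C)
t(square C) = 1 + 0.28·t(square E) + 0.16·t(square B) + 0.24·t(square C)
Solving: t(square E) = 3.5902, t(square B) = 4.3720, t(square C) = 3.5589.
Expected turns from square B to square A: 4.3720.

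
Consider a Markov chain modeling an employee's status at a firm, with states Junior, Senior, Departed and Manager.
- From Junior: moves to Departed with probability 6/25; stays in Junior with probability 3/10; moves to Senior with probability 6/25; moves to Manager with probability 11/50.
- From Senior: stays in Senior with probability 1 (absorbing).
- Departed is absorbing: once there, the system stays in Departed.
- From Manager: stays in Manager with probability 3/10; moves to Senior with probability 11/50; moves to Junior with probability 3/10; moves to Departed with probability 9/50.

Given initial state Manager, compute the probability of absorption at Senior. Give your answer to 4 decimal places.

0.5330

Let h(s) be the probability of absorption at Senior starting from transient state s. Then h(Senior) = 1 and h(Departed) = 0. By first-step analysis:
h(Junior) = 0.3·h(Junior) + 0.24·1 + 0.24·0 + 0.22·h(Manager)
h(Manager) = 0.3·h(Junior) + 0.22·1 + 0.18·0 + 0.3·h(Manager)
Solving: h(Junior) = 0.5104, h(Manager) = 0.5330.
Starting from Manager, the probability is 0.5330.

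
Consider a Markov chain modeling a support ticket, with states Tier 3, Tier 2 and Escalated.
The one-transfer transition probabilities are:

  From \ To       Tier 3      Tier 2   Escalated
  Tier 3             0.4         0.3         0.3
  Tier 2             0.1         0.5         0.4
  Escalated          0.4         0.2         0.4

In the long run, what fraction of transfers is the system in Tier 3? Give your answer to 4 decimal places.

0.3014

Let the stationary distribution be π with π = πP and π_1 + π_2 + π_3 = 1.
π_1 = 0.4·π_1 + 0.1·π_2 + 0.4·π_3
π_2 = 0.3·π_1 + 0.5·π_2 + 0.2·π_3
Solving with the normalization constraint gives π = (0.3014, 0.3288, 0.3699).
So the stationary probability of Tier 3 is 0.3014.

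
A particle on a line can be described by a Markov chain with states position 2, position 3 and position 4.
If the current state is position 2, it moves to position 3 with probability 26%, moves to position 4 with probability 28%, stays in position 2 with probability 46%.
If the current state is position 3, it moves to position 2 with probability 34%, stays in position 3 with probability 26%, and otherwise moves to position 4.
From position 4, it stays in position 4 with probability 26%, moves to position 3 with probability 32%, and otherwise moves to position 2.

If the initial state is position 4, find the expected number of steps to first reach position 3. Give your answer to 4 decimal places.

Let t(s) be the expected number of steps to first reach position 3 from state s, with t(position 3) = 0. Conditioning on the first step:
t(position 2) = 1 + 0.46·t(position 2) + 0.28·t(position 4)
t(position 4) = 1 + 0.42·t(position 2) + 0.26·t(position 4)
Solving: t(position 2) = 3.6170, t(position 4) = 3.4043.
Expected steps from position 4 to position 3: 3.4043.

3.4043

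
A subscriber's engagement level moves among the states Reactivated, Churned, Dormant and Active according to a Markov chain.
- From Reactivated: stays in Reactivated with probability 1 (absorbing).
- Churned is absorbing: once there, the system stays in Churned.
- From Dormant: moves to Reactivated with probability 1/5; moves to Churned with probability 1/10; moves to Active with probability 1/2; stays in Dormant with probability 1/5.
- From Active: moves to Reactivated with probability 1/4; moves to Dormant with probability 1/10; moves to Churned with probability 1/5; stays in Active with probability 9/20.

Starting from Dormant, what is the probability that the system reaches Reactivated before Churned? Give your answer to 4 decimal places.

Let h(s) be the probability of absorption at Reactivated starting from transient state s. Then h(Reactivated) = 1 and h(Churned) = 0. By first-step analysis:
h(Dormant) = 0.2·1 + 0.1·0 + 0.2·h(Dormant) + 0.5·h(Active)
h(Active) = 0.25·1 + 0.2·0 + 0.1·h(Dormant) + 0.45·h(Active)
Solving: h(Dormant) = 0.6026, h(Active) = 0.5641.
Starting from Dormant, the probability is 0.6026.

0.6026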